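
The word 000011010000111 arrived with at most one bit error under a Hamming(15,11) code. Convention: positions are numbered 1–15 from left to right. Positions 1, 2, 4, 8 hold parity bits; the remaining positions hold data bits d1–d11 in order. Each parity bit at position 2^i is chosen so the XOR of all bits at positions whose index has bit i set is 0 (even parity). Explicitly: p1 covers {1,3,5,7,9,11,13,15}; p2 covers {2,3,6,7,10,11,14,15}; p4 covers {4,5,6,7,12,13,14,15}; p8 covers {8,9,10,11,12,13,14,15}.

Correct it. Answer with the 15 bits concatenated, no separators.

s1 (pos 1,3,5,7,9,11,13,15): 0⊕0⊕1⊕0⊕0⊕0⊕1⊕1 = 1
s2 (pos 2,3,6,7,10,11,14,15): 0⊕0⊕1⊕0⊕0⊕0⊕1⊕1 = 1
s4 (pos 4,5,6,7,12,13,14,15): 0⊕1⊕1⊕0⊕0⊕1⊕1⊕1 = 1
s8 (pos 8,9,10,11,12,13,14,15): 1⊕0⊕0⊕0⊕0⊕1⊕1⊕1 = 0
Syndrome s8…s1 = 0111 → error at position 7.
Flip position 7: 000011010000111 → 000011110000111

000011110000111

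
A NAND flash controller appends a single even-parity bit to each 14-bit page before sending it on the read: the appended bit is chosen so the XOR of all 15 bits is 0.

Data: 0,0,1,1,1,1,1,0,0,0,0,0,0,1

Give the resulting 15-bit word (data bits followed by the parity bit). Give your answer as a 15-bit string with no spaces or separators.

001111100000010

XOR of the 14 data bits: 0⊕0⊕1⊕1⊕1⊕1⊕1⊕0⊕0⊕0⊕0⊕0⊕0⊕1 = 0
Parity bit = 0 (so all 15 bits XOR to 0).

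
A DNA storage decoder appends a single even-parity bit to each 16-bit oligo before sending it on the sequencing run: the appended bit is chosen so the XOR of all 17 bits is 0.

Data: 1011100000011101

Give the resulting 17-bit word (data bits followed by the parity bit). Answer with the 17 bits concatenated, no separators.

10111000000111010

XOR of the 16 data bits: 1⊕0⊕1⊕1⊕1⊕0⊕0⊕0⊕0⊕0⊕0⊕1⊕1⊕1⊕0⊕1 = 0
Parity bit = 0 (so all 17 bits XOR to 0).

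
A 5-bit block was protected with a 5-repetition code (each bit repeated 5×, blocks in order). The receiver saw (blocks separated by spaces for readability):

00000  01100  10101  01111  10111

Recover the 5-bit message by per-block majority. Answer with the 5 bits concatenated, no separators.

00111

Block 1 (00000): 0 ones → 0
Block 2 (01100): 2 ones → 0
Block 3 (10101): 3 ones → 1
Block 4 (01111): 4 ones → 1
Block 5 (10111): 4 ones → 1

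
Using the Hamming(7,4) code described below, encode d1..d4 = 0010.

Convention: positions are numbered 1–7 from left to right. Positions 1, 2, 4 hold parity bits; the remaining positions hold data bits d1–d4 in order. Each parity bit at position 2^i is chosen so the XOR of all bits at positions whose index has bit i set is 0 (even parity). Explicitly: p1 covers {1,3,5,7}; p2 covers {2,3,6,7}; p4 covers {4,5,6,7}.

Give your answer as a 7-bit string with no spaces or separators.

Place data at non-parity positions: p1 p2 0 p4 0 1 0
p1 (pos 1,3,5,7): XOR of data positions = 0⊕0⊕0 = 0
p2 (pos 2,3,6,7): XOR of data positions = 0⊕1⊕0 = 1
p4 (pos 4,5,6,7): XOR of data positions = 0⊕1⊕0 = 1
Codeword: 0101010

0101010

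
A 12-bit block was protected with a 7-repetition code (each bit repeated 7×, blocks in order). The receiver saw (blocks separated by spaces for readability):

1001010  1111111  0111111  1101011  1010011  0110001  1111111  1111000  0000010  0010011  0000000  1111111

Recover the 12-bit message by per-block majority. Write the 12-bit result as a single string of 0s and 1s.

Block 1 (1001010): 3 ones → 0
Block 2 (1111111): 7 ones → 1
Block 3 (0111111): 6 ones → 1
Block 4 (1101011): 5 ones → 1
Block 5 (1010011): 4 ones → 1
Block 6 (0110001): 3 ones → 0
Block 7 (1111111): 7 ones → 1
Block 8 (1111000): 4 ones → 1
Block 9 (0000010): 1 one → 0
Block 10 (0010011): 3 ones → 0
Block 11 (0000000): 0 ones → 0
Block 12 (1111111): 7 ones → 1

011110110001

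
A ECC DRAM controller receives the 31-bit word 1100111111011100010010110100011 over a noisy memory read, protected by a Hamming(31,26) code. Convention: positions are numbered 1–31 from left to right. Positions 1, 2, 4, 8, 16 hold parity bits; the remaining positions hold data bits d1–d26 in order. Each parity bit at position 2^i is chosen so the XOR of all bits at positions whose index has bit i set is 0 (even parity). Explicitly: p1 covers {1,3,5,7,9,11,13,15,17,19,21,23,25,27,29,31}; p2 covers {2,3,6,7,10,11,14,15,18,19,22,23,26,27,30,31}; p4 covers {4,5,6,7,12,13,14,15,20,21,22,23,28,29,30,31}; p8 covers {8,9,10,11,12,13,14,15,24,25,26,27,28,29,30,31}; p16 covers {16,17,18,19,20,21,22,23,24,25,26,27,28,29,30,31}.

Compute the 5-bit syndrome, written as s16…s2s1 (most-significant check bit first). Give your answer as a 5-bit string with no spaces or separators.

10000

s1 (pos 1,3,5,7,9,11,13,15,17,19,21,23,25,27,29,31): 1⊕0⊕1⊕1⊕1⊕0⊕1⊕0⊕0⊕0⊕1⊕1⊕0⊕0⊕0⊕1 = 0
s2 (pos 2,3,6,7,10,11,14,15,18,19,22,23,26,27,30,31): 1⊕0⊕1⊕1⊕1⊕0⊕1⊕0⊕1⊕0⊕0⊕1⊕1⊕0⊕1⊕1 = 0
s4 (pos 4,5,6,7,12,13,14,15,20,21,22,23,28,29,30,31): 0⊕1⊕1⊕1⊕1⊕1⊕1⊕0⊕0⊕1⊕0⊕1⊕0⊕0⊕1⊕1 = 0
s8 (pos 8,9,10,11,12,13,14,15,24,25,26,27,28,29,30,31): 1⊕1⊕1⊕0⊕1⊕1⊕1⊕0⊕1⊕0⊕1⊕0⊕0⊕0⊕1⊕1 = 0
s16 (pos 16,17,18,19,20,21,22,23,24,25,26,27,28,29,30,31): 0⊕0⊕1⊕0⊕0⊕1⊕0⊕1⊕1⊕0⊕1⊕0⊕0⊕0⊕1⊕1 = 1
Syndrome s16…s1 = 10000 → error at position 16.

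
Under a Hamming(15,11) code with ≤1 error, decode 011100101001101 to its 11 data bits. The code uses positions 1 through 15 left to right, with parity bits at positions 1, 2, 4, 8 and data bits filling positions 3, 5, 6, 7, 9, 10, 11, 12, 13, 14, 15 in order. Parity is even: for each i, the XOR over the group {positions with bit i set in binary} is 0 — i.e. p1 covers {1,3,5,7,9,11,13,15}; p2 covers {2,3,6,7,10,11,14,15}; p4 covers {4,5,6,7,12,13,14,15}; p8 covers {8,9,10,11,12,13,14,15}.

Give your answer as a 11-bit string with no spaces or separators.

11011001101

s1 (pos 1,3,5,7,9,11,13,15): 0⊕1⊕0⊕1⊕1⊕0⊕1⊕1 = 1
s2 (pos 2,3,6,7,10,11,14,15): 1⊕1⊕0⊕1⊕0⊕0⊕0⊕1 = 0
s4 (pos 4,5,6,7,12,13,14,15): 1⊕0⊕0⊕1⊕1⊕1⊕0⊕1 = 1
s8 (pos 8,9,10,11,12,13,14,15): 0⊕1⊕0⊕0⊕1⊕1⊕0⊕1 = 0
Syndrome s8…s1 = 0101 → error at position 5.
Flip position 5: 011100101001101 → 011110101001101
Read data bits from positions 3,5,6,7,9,10,11,12,13,14,15: 11011001101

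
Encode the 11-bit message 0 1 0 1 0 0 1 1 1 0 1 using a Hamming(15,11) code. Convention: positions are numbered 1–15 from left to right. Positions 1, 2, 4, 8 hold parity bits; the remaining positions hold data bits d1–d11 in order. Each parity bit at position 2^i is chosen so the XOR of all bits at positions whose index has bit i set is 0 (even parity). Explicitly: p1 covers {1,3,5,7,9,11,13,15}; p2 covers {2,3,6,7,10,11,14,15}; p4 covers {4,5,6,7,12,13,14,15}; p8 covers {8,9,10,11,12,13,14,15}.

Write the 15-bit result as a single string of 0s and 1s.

110110100011101

Place data at non-parity positions: p1 p2 0 p4 1 0 1 p8 0 0 1 1 1 0 1
p1 (pos 1,3,5,7,9,11,13,15): XOR of data positions = 0⊕1⊕1⊕0⊕1⊕1⊕1 = 1
p2 (pos 2,3,6,7,10,11,14,15): XOR of data positions = 0⊕0⊕1⊕0⊕1⊕0⊕1 = 1
p4 (pos 4,5,6,7,12,13,14,15): XOR of data positions = 1⊕0⊕1⊕1⊕1⊕0⊕1 = 1
p8 (pos 8,9,10,11,12,13,14,15): XOR of data positions = 0⊕0⊕1⊕1⊕1⊕0⊕1 = 0
Codeword: 110110100011101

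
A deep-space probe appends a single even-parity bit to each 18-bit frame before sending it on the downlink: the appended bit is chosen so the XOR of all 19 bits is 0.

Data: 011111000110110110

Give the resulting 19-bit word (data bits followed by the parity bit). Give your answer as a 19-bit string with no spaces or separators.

XOR of the 18 data bits: 0⊕1⊕1⊕1⊕1⊕1⊕0⊕0⊕0⊕1⊕1⊕0⊕1⊕1⊕0⊕1⊕1⊕0 = 1
Parity bit = 1 (so all 19 bits XOR to 0).

0111110001101101101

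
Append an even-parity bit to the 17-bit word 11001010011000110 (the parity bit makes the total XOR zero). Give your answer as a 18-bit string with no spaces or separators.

110010100110001100

XOR of the 17 data bits: 1⊕1⊕0⊕0⊕1⊕0⊕1⊕0⊕0⊕1⊕1⊕0⊕0⊕0⊕1⊕1⊕0 = 0
Parity bit = 0 (so all 18 bits XOR to 0).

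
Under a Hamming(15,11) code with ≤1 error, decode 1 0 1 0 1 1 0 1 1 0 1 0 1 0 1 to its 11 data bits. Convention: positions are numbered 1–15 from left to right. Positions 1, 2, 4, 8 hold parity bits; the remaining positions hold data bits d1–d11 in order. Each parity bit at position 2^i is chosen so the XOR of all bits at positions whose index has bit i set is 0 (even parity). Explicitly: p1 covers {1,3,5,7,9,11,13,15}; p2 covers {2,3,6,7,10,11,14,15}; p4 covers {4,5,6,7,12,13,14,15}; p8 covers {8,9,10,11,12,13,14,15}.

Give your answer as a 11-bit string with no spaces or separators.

11100010101

s1 (pos 1,3,5,7,9,11,13,15): 1⊕1⊕1⊕0⊕1⊕1⊕1⊕1 = 1
s2 (pos 2,3,6,7,10,11,14,15): 0⊕1⊕1⊕0⊕0⊕1⊕0⊕1 = 0
s4 (pos 4,5,6,7,12,13,14,15): 0⊕1⊕1⊕0⊕0⊕1⊕0⊕1 = 0
s8 (pos 8,9,10,11,12,13,14,15): 1⊕1⊕0⊕1⊕0⊕1⊕0⊕1 = 1
Syndrome s8…s1 = 1001 → error at position 9.
Flip position 9: 101011011010101 → 101011010010101
Read data bits from positions 3,5,6,7,9,10,11,12,13,14,15: 11100010101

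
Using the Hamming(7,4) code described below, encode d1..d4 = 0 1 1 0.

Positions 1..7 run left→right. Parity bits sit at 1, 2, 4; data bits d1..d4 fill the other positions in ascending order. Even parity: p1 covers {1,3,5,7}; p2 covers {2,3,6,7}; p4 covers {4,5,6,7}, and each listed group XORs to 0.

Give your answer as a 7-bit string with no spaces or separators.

Place data at non-parity positions: p1 p2 0 p4 1 1 0
p1 (pos 1,3,5,7): XOR of data positions = 0⊕1⊕0 = 1
p2 (pos 2,3,6,7): XOR of data positions = 0⊕1⊕0 = 1
p4 (pos 4,5,6,7): XOR of data positions = 1⊕1⊕0 = 0
Codeword: 1100110

1100110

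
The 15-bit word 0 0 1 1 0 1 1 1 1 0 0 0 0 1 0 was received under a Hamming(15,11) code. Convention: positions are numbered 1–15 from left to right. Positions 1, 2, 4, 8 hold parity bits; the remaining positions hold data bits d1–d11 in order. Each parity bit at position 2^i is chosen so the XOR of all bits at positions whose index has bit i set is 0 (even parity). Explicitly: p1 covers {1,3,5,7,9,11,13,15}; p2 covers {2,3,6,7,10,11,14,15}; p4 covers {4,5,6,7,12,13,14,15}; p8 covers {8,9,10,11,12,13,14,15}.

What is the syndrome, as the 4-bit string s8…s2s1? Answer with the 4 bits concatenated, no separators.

1001

s1 (pos 1,3,5,7,9,11,13,15): 0⊕1⊕0⊕1⊕1⊕0⊕0⊕0 = 1
s2 (pos 2,3,6,7,10,11,14,15): 0⊕1⊕1⊕1⊕0⊕0⊕1⊕0 = 0
s4 (pos 4,5,6,7,12,13,14,15): 1⊕0⊕1⊕1⊕0⊕0⊕1⊕0 = 0
s8 (pos 8,9,10,11,12,13,14,15): 1⊕1⊕0⊕0⊕0⊕0⊕1⊕0 = 1
Syndrome s8…s1 = 1001 → error at position 9.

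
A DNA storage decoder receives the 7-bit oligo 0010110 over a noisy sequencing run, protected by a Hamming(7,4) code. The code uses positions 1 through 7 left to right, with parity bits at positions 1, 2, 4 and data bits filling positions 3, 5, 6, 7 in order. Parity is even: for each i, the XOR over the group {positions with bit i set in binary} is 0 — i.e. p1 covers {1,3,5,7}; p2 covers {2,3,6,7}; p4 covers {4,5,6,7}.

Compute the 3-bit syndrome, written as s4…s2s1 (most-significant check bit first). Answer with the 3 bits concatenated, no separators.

000

s1 (pos 1,3,5,7): 0⊕1⊕1⊕0 = 0
s2 (pos 2,3,6,7): 0⊕1⊕1⊕0 = 0
s4 (pos 4,5,6,7): 0⊕1⊕1⊕0 = 0
Syndrome s4…s1 = 000 → no error.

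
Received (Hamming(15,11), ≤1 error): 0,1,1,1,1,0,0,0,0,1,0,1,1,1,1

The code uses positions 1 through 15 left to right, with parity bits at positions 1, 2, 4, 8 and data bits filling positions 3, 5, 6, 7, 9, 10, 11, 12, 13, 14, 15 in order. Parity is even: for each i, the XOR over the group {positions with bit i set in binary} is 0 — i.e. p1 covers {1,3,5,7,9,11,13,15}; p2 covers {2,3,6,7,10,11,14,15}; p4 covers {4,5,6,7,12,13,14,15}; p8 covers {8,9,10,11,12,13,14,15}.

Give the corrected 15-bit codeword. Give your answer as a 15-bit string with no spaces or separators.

011110000001111

s1 (pos 1,3,5,7,9,11,13,15): 0⊕1⊕1⊕0⊕0⊕0⊕1⊕1 = 0
s2 (pos 2,3,6,7,10,11,14,15): 1⊕1⊕0⊕0⊕1⊕0⊕1⊕1 = 1
s4 (pos 4,5,6,7,12,13,14,15): 1⊕1⊕0⊕0⊕1⊕1⊕1⊕1 = 0
s8 (pos 8,9,10,11,12,13,14,15): 0⊕0⊕1⊕0⊕1⊕1⊕1⊕1 = 1
Syndrome s8…s1 = 1010 → error at position 10.
Flip position 10: 011110000101111 → 011110000001111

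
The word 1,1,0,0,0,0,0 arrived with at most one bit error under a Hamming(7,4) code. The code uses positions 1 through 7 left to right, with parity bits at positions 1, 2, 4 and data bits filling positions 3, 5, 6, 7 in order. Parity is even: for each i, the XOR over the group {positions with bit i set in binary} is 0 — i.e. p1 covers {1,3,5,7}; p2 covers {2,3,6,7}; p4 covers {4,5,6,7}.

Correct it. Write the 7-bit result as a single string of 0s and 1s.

1110000

s1 (pos 1,3,5,7): 1⊕0⊕0⊕0 = 1
s2 (pos 2,3,6,7): 1⊕0⊕0⊕0 = 1
s4 (pos 4,5,6,7): 0⊕0⊕0⊕0 = 0
Syndrome s4…s1 = 011 → error at position 3.
Flip position 3: 1100000 → 1110000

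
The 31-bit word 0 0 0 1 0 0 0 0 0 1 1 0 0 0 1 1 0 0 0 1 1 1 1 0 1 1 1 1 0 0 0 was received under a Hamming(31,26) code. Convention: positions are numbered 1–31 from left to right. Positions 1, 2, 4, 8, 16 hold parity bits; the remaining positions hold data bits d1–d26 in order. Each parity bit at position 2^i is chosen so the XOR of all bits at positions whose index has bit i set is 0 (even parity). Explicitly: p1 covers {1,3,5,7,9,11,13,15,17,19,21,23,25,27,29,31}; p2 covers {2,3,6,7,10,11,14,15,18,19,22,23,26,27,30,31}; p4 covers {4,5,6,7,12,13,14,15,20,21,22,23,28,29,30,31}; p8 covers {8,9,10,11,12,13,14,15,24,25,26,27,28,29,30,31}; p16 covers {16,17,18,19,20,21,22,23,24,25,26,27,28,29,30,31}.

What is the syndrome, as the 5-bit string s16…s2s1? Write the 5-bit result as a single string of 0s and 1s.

s1 (pos 1,3,5,7,9,11,13,15,17,19,21,23,25,27,29,31): 0⊕0⊕0⊕0⊕0⊕1⊕0⊕1⊕0⊕0⊕1⊕1⊕1⊕1⊕0⊕0 = 0
s2 (pos 2,3,6,7,10,11,14,15,18,19,22,23,26,27,30,31): 0⊕0⊕0⊕0⊕1⊕1⊕0⊕1⊕0⊕0⊕1⊕1⊕1⊕1⊕0⊕0 = 1
s4 (pos 4,5,6,7,12,13,14,15,20,21,22,23,28,29,30,31): 1⊕0⊕0⊕0⊕0⊕0⊕0⊕1⊕1⊕1⊕1⊕1⊕1⊕0⊕0⊕0 = 1
s8 (pos 8,9,10,11,12,13,14,15,24,25,26,27,28,29,30,31): 0⊕0⊕1⊕1⊕0⊕0⊕0⊕1⊕0⊕1⊕1⊕1⊕1⊕0⊕0⊕0 = 1
s16 (pos 16,17,18,19,20,21,22,23,24,25,26,27,28,29,30,31): 1⊕0⊕0⊕0⊕1⊕1⊕1⊕1⊕0⊕1⊕1⊕1⊕1⊕0⊕0⊕0 = 1
Syndrome s16…s1 = 11110 → error at position 30.

11110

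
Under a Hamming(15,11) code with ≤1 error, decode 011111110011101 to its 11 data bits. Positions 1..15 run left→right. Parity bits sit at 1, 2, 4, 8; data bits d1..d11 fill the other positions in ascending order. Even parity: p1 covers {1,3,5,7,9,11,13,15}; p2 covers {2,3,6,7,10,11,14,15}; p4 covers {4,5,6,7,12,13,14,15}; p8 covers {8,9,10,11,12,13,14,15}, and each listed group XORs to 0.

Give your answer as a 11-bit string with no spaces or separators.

s1 (pos 1,3,5,7,9,11,13,15): 0⊕1⊕1⊕1⊕0⊕1⊕1⊕1 = 0
s2 (pos 2,3,6,7,10,11,14,15): 1⊕1⊕1⊕1⊕0⊕1⊕0⊕1 = 0
s4 (pos 4,5,6,7,12,13,14,15): 1⊕1⊕1⊕1⊕1⊕1⊕0⊕1 = 1
s8 (pos 8,9,10,11,12,13,14,15): 1⊕0⊕0⊕1⊕1⊕1⊕0⊕1 = 1
Syndrome s8…s1 = 1100 → error at position 12.
Flip position 12: 011111110011101 → 011111110010101
Read data bits from positions 3,5,6,7,9,10,11,12,13,14,15: 11110010101

11110010101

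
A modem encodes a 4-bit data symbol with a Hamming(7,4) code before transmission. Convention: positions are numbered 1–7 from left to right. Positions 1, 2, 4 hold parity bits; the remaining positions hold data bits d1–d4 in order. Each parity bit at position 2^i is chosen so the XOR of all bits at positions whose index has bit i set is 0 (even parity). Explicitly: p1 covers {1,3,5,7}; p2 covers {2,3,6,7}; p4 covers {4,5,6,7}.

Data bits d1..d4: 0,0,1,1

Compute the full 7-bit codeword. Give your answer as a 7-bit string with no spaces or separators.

1000011

Place data at non-parity positions: p1 p2 0 p4 0 1 1
p1 (pos 1,3,5,7): XOR of data positions = 0⊕0⊕1 = 1
p2 (pos 2,3,6,7): XOR of data positions = 0⊕1⊕1 = 0
p4 (pos 4,5,6,7): XOR of data positions = 0⊕1⊕1 = 0
Codeword: 1000011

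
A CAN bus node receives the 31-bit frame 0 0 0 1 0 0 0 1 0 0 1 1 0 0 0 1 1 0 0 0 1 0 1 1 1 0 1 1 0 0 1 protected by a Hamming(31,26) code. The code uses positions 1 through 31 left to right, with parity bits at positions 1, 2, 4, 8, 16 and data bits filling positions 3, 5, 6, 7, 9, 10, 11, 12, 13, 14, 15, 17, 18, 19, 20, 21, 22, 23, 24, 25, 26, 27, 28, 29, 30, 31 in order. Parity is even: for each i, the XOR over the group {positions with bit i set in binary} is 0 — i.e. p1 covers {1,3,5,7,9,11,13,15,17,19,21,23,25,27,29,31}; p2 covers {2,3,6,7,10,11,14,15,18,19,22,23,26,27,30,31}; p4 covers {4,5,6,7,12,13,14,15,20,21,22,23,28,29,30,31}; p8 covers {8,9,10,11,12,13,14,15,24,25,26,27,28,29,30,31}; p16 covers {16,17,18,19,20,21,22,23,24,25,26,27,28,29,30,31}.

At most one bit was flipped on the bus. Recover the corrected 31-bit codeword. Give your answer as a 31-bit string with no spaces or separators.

s1 (pos 1,3,5,7,9,11,13,15,17,19,21,23,25,27,29,31): 0⊕0⊕0⊕0⊕0⊕1⊕0⊕0⊕1⊕0⊕1⊕1⊕1⊕1⊕0⊕1 = 1
s2 (pos 2,3,6,7,10,11,14,15,18,19,22,23,26,27,30,31): 0⊕0⊕0⊕0⊕0⊕1⊕0⊕0⊕0⊕0⊕0⊕1⊕0⊕1⊕0⊕1 = 0
s4 (pos 4,5,6,7,12,13,14,15,20,21,22,23,28,29,30,31): 1⊕0⊕0⊕0⊕1⊕0⊕0⊕0⊕0⊕1⊕0⊕1⊕1⊕0⊕0⊕1 = 0
s8 (pos 8,9,10,11,12,13,14,15,24,25,26,27,28,29,30,31): 1⊕0⊕0⊕1⊕1⊕0⊕0⊕0⊕1⊕1⊕0⊕1⊕1⊕0⊕0⊕1 = 0
s16 (pos 16,17,18,19,20,21,22,23,24,25,26,27,28,29,30,31): 1⊕1⊕0⊕0⊕0⊕1⊕0⊕1⊕1⊕1⊕0⊕1⊕1⊕0⊕0⊕1 = 1
Syndrome s16…s1 = 10001 → error at position 17.
Flip position 17: 0001000100110001100010111011001 → 0001000100110001000010111011001

0001000100110001000010111011001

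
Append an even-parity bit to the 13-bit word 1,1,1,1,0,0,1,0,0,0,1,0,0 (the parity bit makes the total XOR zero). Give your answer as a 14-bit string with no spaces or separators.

XOR of the 13 data bits: 1⊕1⊕1⊕1⊕0⊕0⊕1⊕0⊕0⊕0⊕1⊕0⊕0 = 0
Parity bit = 0 (so all 14 bits XOR to 0).

11110010001000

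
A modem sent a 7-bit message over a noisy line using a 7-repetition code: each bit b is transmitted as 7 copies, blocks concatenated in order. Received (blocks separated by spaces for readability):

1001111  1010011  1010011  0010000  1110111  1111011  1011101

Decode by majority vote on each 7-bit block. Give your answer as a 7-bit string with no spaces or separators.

Block 1 (1001111): 5 ones → 1
Block 2 (1010011): 4 ones → 1
Block 3 (1010011): 4 ones → 1
Block 4 (0010000): 1 one → 0
Block 5 (1110111): 6 ones → 1
Block 6 (1111011): 6 ones → 1
Block 7 (1011101): 5 ones → 1

1110111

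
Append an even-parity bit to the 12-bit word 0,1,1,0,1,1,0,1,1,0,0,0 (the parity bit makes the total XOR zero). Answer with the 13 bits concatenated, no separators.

0110110110000

XOR of the 12 data bits: 0⊕1⊕1⊕0⊕1⊕1⊕0⊕1⊕1⊕0⊕0⊕0 = 0
Parity bit = 0 (so all 13 bits XOR to 0).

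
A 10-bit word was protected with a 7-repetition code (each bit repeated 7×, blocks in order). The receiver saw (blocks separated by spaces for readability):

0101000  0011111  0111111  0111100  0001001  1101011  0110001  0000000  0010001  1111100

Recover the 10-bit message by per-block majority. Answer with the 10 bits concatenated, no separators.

Block 1 (0101000): 2 ones → 0
Block 2 (0011111): 5 ones → 1
Block 3 (0111111): 6 ones → 1
Block 4 (0111100): 4 ones → 1
Block 5 (0001001): 2 ones → 0
Block 6 (1101011): 5 ones → 1
Block 7 (0110001): 3 ones → 0
Block 8 (0000000): 0 ones → 0
Block 9 (0010001): 2 ones → 0
Block 10 (1111100): 5 ones → 1

0111010001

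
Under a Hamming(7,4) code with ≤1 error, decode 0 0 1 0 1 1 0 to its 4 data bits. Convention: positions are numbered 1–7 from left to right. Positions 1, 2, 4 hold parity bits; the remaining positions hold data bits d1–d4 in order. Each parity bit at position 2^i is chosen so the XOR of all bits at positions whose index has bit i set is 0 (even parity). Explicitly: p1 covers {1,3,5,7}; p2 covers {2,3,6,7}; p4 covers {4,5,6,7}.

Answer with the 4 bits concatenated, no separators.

s1 (pos 1,3,5,7): 0⊕1⊕1⊕0 = 0
s2 (pos 2,3,6,7): 0⊕1⊕1⊕0 = 0
s4 (pos 4,5,6,7): 0⊕1⊕1⊕0 = 0
Syndrome s4…s1 = 000 → no error.
Read data bits from positions 3,5,6,7: 1110

1110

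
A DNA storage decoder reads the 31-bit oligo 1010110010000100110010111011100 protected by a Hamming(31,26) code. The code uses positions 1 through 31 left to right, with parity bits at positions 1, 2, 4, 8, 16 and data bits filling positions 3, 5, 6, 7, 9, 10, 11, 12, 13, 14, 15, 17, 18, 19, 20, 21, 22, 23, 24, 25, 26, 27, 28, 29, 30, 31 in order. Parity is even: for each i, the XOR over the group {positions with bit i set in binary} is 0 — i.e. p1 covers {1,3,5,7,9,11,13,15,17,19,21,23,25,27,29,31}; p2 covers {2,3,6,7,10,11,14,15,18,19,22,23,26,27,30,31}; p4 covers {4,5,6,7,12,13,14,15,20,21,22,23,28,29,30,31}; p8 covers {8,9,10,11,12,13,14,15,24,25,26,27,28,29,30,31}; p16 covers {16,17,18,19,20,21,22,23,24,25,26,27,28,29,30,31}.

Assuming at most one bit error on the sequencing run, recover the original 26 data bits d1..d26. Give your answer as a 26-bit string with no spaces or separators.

s1 (pos 1,3,5,7,9,11,13,15,17,19,21,23,25,27,29,31): 1⊕1⊕1⊕0⊕1⊕0⊕0⊕0⊕1⊕0⊕1⊕1⊕1⊕1⊕1⊕0 = 0
s2 (pos 2,3,6,7,10,11,14,15,18,19,22,23,26,27,30,31): 0⊕1⊕1⊕0⊕0⊕0⊕1⊕0⊕1⊕0⊕0⊕1⊕0⊕1⊕0⊕0 = 0
s4 (pos 4,5,6,7,12,13,14,15,20,21,22,23,28,29,30,31): 0⊕1⊕1⊕0⊕0⊕0⊕1⊕0⊕0⊕1⊕0⊕1⊕1⊕1⊕0⊕0 = 1
s8 (pos 8,9,10,11,12,13,14,15,24,25,26,27,28,29,30,31): 0⊕1⊕0⊕0⊕0⊕0⊕1⊕0⊕1⊕1⊕0⊕1⊕1⊕1⊕0⊕0 = 1
s16 (pos 16,17,18,19,20,21,22,23,24,25,26,27,28,29,30,31): 0⊕1⊕1⊕0⊕0⊕1⊕0⊕1⊕1⊕1⊕0⊕1⊕1⊕1⊕0⊕0 = 1
Syndrome s16…s1 = 11100 → error at position 28.
Flip position 28: 1010110010000100110010111011100 → 1010110010000100110010111010100
Read data bits from positions 3,5,6,7,9,10,11,12,13,14,15,17,18,19,20,21,22,23,24,25,26,27,28,29,30,31: 11101000010110010111010100

11101000010110010111010100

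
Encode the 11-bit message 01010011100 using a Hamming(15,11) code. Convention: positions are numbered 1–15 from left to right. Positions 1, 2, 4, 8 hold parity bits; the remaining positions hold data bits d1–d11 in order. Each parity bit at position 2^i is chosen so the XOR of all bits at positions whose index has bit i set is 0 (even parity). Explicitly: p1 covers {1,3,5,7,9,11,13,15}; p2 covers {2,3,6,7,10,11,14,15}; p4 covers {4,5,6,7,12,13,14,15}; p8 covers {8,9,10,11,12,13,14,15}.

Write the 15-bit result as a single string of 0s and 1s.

Place data at non-parity positions: p1 p2 0 p4 1 0 1 p8 0 0 1 1 1 0 0
p1 (pos 1,3,5,7,9,11,13,15): XOR of data positions = 0⊕1⊕1⊕0⊕1⊕1⊕0 = 0
p2 (pos 2,3,6,7,10,11,14,15): XOR of data positions = 0⊕0⊕1⊕0⊕1⊕0⊕0 = 0
p4 (pos 4,5,6,7,12,13,14,15): XOR of data positions = 1⊕0⊕1⊕1⊕1⊕0⊕0 = 0
p8 (pos 8,9,10,11,12,13,14,15): XOR of data positions = 0⊕0⊕1⊕1⊕1⊕0⊕0 = 1
Codeword: 000010110011100

000010110011100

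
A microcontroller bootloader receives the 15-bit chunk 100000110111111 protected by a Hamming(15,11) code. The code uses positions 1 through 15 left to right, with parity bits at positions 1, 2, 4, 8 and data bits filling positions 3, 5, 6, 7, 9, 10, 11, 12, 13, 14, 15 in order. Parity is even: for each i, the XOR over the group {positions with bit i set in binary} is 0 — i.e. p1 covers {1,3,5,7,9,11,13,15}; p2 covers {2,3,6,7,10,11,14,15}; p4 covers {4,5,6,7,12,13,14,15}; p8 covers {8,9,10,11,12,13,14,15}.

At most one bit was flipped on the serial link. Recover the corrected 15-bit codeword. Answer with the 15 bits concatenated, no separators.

s1 (pos 1,3,5,7,9,11,13,15): 1⊕0⊕0⊕1⊕0⊕1⊕1⊕1 = 1
s2 (pos 2,3,6,7,10,11,14,15): 0⊕0⊕0⊕1⊕1⊕1⊕1⊕1 = 1
s4 (pos 4,5,6,7,12,13,14,15): 0⊕0⊕0⊕1⊕1⊕1⊕1⊕1 = 1
s8 (pos 8,9,10,11,12,13,14,15): 1⊕0⊕1⊕1⊕1⊕1⊕1⊕1 = 1
Syndrome s8…s1 = 1111 → error at position 15.
Flip position 15: 100000110111111 → 100000110111110

100000110111110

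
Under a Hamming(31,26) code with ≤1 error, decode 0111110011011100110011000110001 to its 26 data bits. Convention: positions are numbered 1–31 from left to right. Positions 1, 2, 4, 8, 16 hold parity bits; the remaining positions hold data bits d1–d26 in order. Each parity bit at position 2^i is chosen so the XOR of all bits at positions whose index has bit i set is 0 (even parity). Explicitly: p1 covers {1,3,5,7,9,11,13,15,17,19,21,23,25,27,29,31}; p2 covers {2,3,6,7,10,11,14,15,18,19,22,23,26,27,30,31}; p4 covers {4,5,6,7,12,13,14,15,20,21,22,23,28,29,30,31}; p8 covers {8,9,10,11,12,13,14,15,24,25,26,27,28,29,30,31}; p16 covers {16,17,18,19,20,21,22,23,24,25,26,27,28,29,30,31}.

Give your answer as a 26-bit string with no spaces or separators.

11101101110110111000110001

s1 (pos 1,3,5,7,9,11,13,15,17,19,21,23,25,27,29,31): 0⊕1⊕1⊕0⊕1⊕0⊕1⊕0⊕1⊕0⊕1⊕0⊕0⊕1⊕0⊕1 = 0
s2 (pos 2,3,6,7,10,11,14,15,18,19,22,23,26,27,30,31): 1⊕1⊕1⊕0⊕1⊕0⊕1⊕0⊕1⊕0⊕1⊕0⊕1⊕1⊕0⊕1 = 0
s4 (pos 4,5,6,7,12,13,14,15,20,21,22,23,28,29,30,31): 1⊕1⊕1⊕0⊕1⊕1⊕1⊕0⊕0⊕1⊕1⊕0⊕0⊕0⊕0⊕1 = 1
s8 (pos 8,9,10,11,12,13,14,15,24,25,26,27,28,29,30,31): 0⊕1⊕1⊕0⊕1⊕1⊕1⊕0⊕0⊕0⊕1⊕1⊕0⊕0⊕0⊕1 = 0
s16 (pos 16,17,18,19,20,21,22,23,24,25,26,27,28,29,30,31): 0⊕1⊕1⊕0⊕0⊕1⊕1⊕0⊕0⊕0⊕1⊕1⊕0⊕0⊕0⊕1 = 1
Syndrome s16…s1 = 10100 → error at position 20.
Flip position 20: 0111110011011100110011000110001 → 0111110011011100110111000110001
Read data bits from positions 3,5,6,7,9,10,11,12,13,14,15,17,18,19,20,21,22,23,24,25,26,27,28,29,30,31: 11101101110110111000110001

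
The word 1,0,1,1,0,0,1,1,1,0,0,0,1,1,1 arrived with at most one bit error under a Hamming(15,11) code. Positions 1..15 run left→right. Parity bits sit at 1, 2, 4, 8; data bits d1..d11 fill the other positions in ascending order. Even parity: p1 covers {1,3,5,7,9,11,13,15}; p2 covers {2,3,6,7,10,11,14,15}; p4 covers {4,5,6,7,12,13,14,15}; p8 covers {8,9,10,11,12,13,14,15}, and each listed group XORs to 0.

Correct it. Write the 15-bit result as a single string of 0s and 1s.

s1 (pos 1,3,5,7,9,11,13,15): 1⊕1⊕0⊕1⊕1⊕0⊕1⊕1 = 0
s2 (pos 2,3,6,7,10,11,14,15): 0⊕1⊕0⊕1⊕0⊕0⊕1⊕1 = 0
s4 (pos 4,5,6,7,12,13,14,15): 1⊕0⊕0⊕1⊕0⊕1⊕1⊕1 = 1
s8 (pos 8,9,10,11,12,13,14,15): 1⊕1⊕0⊕0⊕0⊕1⊕1⊕1 = 1
Syndrome s8…s1 = 1100 → error at position 12.
Flip position 12: 101100111000111 → 101100111001111

101100111001111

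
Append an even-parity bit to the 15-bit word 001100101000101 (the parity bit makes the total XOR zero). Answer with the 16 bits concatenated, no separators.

0011001010001010

XOR of the 15 data bits: 0⊕0⊕1⊕1⊕0⊕0⊕1⊕0⊕1⊕0⊕0⊕0⊕1⊕0⊕1 = 0
Parity bit = 0 (so all 16 bits XOR to 0).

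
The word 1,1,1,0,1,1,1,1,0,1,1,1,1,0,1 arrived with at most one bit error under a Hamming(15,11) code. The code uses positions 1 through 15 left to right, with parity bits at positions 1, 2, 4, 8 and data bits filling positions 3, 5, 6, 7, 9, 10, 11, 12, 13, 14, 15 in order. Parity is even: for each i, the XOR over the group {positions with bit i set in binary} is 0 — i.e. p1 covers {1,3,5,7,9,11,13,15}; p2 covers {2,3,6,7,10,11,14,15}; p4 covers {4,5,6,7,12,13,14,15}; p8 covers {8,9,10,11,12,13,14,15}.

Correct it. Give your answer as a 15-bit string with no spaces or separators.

110011110111101

s1 (pos 1,3,5,7,9,11,13,15): 1⊕1⊕1⊕1⊕0⊕1⊕1⊕1 = 1
s2 (pos 2,3,6,7,10,11,14,15): 1⊕1⊕1⊕1⊕1⊕1⊕0⊕1 = 1
s4 (pos 4,5,6,7,12,13,14,15): 0⊕1⊕1⊕1⊕1⊕1⊕0⊕1 = 0
s8 (pos 8,9,10,11,12,13,14,15): 1⊕0⊕1⊕1⊕1⊕1⊕0⊕1 = 0
Syndrome s8…s1 = 0011 → error at position 3.
Flip position 3: 111011110111101 → 110011110111101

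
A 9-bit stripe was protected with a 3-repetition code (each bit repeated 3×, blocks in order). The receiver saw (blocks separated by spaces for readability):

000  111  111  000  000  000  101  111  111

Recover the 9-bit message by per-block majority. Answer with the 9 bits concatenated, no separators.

Block 1 (000): 0 ones → 0
Block 2 (111): 3 ones → 1
Block 3 (111): 3 ones → 1
Block 4 (000): 0 ones → 0
Block 5 (000): 0 ones → 0
Block 6 (000): 0 ones → 0
Block 7 (101): 2 ones → 1
Block 8 (111): 3 ones → 1
Block 9 (111): 3 ones → 1

011000111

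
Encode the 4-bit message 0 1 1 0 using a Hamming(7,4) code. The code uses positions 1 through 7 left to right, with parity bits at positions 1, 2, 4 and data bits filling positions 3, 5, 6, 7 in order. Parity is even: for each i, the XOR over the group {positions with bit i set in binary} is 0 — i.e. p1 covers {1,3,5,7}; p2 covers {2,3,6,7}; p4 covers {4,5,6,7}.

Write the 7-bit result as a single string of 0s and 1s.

Place data at non-parity positions: p1 p2 0 p4 1 1 0
p1 (pos 1,3,5,7): XOR of data positions = 0⊕1⊕0 = 1
p2 (pos 2,3,6,7): XOR of data positions = 0⊕1⊕0 = 1
p4 (pos 4,5,6,7): XOR of data positions = 1⊕1⊕0 = 0
Codeword: 1100110

1100110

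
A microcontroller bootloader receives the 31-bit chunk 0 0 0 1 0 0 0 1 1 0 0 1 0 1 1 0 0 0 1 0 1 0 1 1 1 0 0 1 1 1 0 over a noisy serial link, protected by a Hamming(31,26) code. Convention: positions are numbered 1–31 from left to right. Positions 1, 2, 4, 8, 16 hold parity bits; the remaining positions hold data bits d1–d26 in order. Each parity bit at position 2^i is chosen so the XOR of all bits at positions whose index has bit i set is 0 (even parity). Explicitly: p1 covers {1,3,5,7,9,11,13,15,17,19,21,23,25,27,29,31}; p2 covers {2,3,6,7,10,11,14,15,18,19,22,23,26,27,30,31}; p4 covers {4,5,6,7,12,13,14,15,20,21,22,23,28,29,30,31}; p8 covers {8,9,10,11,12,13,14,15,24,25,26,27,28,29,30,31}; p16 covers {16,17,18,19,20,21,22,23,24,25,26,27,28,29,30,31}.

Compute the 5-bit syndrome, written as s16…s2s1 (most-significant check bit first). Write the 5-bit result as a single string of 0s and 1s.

00111

s1 (pos 1,3,5,7,9,11,13,15,17,19,21,23,25,27,29,31): 0⊕0⊕0⊕0⊕1⊕0⊕0⊕1⊕0⊕1⊕1⊕1⊕1⊕0⊕1⊕0 = 1
s2 (pos 2,3,6,7,10,11,14,15,18,19,22,23,26,27,30,31): 0⊕0⊕0⊕0⊕0⊕0⊕1⊕1⊕0⊕1⊕0⊕1⊕0⊕0⊕1⊕0 = 1
s4 (pos 4,5,6,7,12,13,14,15,20,21,22,23,28,29,30,31): 1⊕0⊕0⊕0⊕1⊕0⊕1⊕1⊕0⊕1⊕0⊕1⊕1⊕1⊕1⊕0 = 1
s8 (pos 8,9,10,11,12,13,14,15,24,25,26,27,28,29,30,31): 1⊕1⊕0⊕0⊕1⊕0⊕1⊕1⊕1⊕1⊕0⊕0⊕1⊕1⊕1⊕0 = 0
s16 (pos 16,17,18,19,20,21,22,23,24,25,26,27,28,29,30,31): 0⊕0⊕0⊕1⊕0⊕1⊕0⊕1⊕1⊕1⊕0⊕0⊕1⊕1⊕1⊕0 = 0
Syndrome s16…s1 = 00111 → error at position 7.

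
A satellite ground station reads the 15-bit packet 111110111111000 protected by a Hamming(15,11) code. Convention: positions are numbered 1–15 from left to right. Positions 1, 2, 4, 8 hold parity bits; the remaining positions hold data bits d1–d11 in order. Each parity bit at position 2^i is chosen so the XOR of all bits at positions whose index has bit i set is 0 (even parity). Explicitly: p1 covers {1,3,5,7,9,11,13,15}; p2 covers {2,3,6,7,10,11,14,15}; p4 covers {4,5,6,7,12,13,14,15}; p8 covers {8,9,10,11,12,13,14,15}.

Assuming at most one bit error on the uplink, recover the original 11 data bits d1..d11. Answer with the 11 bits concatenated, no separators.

s1 (pos 1,3,5,7,9,11,13,15): 1⊕1⊕1⊕1⊕1⊕1⊕0⊕0 = 0
s2 (pos 2,3,6,7,10,11,14,15): 1⊕1⊕0⊕1⊕1⊕1⊕0⊕0 = 1
s4 (pos 4,5,6,7,12,13,14,15): 1⊕1⊕0⊕1⊕1⊕0⊕0⊕0 = 0
s8 (pos 8,9,10,11,12,13,14,15): 1⊕1⊕1⊕1⊕1⊕0⊕0⊕0 = 1
Syndrome s8…s1 = 1010 → error at position 10.
Flip position 10: 111110111111000 → 111110111011000
Read data bits from positions 3,5,6,7,9,10,11,12,13,14,15: 11011011000

11011011000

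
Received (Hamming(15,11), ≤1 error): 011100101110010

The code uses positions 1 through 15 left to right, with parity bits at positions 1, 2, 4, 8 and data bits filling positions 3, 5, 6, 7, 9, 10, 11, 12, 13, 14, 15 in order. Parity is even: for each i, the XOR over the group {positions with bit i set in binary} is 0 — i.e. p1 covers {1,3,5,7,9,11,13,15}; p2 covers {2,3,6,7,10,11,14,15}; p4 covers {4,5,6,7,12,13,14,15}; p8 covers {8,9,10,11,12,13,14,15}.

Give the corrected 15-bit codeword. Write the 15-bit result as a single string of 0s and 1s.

011000101110010

s1 (pos 1,3,5,7,9,11,13,15): 0⊕1⊕0⊕1⊕1⊕1⊕0⊕0 = 0
s2 (pos 2,3,6,7,10,11,14,15): 1⊕1⊕0⊕1⊕1⊕1⊕1⊕0 = 0
s4 (pos 4,5,6,7,12,13,14,15): 1⊕0⊕0⊕1⊕0⊕0⊕1⊕0 = 1
s8 (pos 8,9,10,11,12,13,14,15): 0⊕1⊕1⊕1⊕0⊕0⊕1⊕0 = 0
Syndrome s8…s1 = 0100 → error at position 4.
Flip position 4: 011100101110010 → 011000101110010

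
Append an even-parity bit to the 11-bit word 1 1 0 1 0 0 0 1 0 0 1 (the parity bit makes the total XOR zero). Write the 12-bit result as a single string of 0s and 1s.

110100010011

XOR of the 11 data bits: 1⊕1⊕0⊕1⊕0⊕0⊕0⊕1⊕0⊕0⊕1 = 1
Parity bit = 1 (so all 12 bits XOR to 0).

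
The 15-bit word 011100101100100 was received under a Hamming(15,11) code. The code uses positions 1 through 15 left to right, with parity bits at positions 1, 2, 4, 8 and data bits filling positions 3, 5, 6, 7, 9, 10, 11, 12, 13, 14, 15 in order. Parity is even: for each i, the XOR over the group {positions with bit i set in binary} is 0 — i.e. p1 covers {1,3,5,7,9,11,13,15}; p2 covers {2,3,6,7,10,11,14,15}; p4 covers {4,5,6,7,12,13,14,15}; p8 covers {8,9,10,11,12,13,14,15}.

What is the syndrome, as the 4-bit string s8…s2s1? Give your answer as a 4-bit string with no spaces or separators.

s1 (pos 1,3,5,7,9,11,13,15): 0⊕1⊕0⊕1⊕1⊕0⊕1⊕0 = 0
s2 (pos 2,3,6,7,10,11,14,15): 1⊕1⊕0⊕1⊕1⊕0⊕0⊕0 = 0
s4 (pos 4,5,6,7,12,13,14,15): 1⊕0⊕0⊕1⊕0⊕1⊕0⊕0 = 1
s8 (pos 8,9,10,11,12,13,14,15): 0⊕1⊕1⊕0⊕0⊕1⊕0⊕0 = 1
Syndrome s8…s1 = 1100 → error at position 12.

1100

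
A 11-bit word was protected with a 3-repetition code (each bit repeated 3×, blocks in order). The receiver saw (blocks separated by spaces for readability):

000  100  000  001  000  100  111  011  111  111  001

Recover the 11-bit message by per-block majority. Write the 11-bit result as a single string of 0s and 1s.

00000011110

Block 1 (000): 0 ones → 0
Block 2 (100): 1 one → 0
Block 3 (000): 0 ones → 0
Block 4 (001): 1 one → 0
Block 5 (000): 0 ones → 0
Block 6 (100): 1 one → 0
Block 7 (111): 3 ones → 1
Block 8 (011): 2 ones → 1
Block 9 (111): 3 ones → 1
Block 10 (111): 3 ones → 1
Block 11 (001): 1 one → 0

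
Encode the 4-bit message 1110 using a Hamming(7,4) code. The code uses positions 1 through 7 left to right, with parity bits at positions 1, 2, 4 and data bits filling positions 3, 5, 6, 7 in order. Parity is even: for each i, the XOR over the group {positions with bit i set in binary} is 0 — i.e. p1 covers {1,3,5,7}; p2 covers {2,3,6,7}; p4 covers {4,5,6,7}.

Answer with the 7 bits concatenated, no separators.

0010110

Place data at non-parity positions: p1 p2 1 p4 1 1 0
p1 (pos 1,3,5,7): XOR of data positions = 1⊕1⊕0 = 0
p2 (pos 2,3,6,7): XOR of data positions = 1⊕1⊕0 = 0
p4 (pos 4,5,6,7): XOR of data positions = 1⊕1⊕0 = 0
Codeword: 0010110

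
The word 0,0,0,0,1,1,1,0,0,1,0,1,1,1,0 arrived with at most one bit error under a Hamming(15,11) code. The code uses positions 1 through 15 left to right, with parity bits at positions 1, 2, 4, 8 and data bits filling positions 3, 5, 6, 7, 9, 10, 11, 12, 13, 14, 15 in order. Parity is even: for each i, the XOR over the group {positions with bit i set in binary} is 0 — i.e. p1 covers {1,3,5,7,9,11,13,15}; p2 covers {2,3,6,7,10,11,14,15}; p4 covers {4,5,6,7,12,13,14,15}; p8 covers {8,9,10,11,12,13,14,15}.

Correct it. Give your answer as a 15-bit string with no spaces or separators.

s1 (pos 1,3,5,7,9,11,13,15): 0⊕0⊕1⊕1⊕0⊕0⊕1⊕0 = 1
s2 (pos 2,3,6,7,10,11,14,15): 0⊕0⊕1⊕1⊕1⊕0⊕1⊕0 = 0
s4 (pos 4,5,6,7,12,13,14,15): 0⊕1⊕1⊕1⊕1⊕1⊕1⊕0 = 0
s8 (pos 8,9,10,11,12,13,14,15): 0⊕0⊕1⊕0⊕1⊕1⊕1⊕0 = 0
Syndrome s8…s1 = 0001 → error at position 1.
Flip position 1: 000011100101110 → 100011100101110

100011100101110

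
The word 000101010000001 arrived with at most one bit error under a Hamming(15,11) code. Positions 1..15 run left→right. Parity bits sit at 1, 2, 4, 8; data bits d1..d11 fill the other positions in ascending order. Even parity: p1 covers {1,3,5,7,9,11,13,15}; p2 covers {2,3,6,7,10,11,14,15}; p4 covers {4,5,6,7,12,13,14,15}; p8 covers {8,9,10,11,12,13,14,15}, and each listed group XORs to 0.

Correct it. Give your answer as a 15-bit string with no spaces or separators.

s1 (pos 1,3,5,7,9,11,13,15): 0⊕0⊕0⊕0⊕0⊕0⊕0⊕1 = 1
s2 (pos 2,3,6,7,10,11,14,15): 0⊕0⊕1⊕0⊕0⊕0⊕0⊕1 = 0
s4 (pos 4,5,6,7,12,13,14,15): 1⊕0⊕1⊕0⊕0⊕0⊕0⊕1 = 1
s8 (pos 8,9,10,11,12,13,14,15): 1⊕0⊕0⊕0⊕0⊕0⊕0⊕1 = 0
Syndrome s8…s1 = 0101 → error at position 5.
Flip position 5: 000101010000001 → 000111010000001

000111010000001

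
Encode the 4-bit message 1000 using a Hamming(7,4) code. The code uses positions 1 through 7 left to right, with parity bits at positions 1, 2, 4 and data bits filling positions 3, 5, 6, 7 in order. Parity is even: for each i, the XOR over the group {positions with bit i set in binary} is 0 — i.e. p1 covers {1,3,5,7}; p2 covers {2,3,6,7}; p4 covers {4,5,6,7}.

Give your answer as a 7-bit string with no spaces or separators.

1110000

Place data at non-parity positions: p1 p2 1 p4 0 0 0
p1 (pos 1,3,5,7): XOR of data positions = 1⊕0⊕0 = 1
p2 (pos 2,3,6,7): XOR of data positions = 1⊕0⊕0 = 1
p4 (pos 4,5,6,7): XOR of data positions = 0⊕0⊕0 = 0
Codeword: 1110000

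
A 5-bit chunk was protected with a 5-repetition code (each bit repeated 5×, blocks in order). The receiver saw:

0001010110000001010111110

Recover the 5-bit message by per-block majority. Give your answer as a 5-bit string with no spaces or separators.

Block 1 (00010): 1 one → 0
Block 2 (10110): 3 ones → 1
Block 3 (00000): 0 ones → 0
Block 4 (10101): 3 ones → 1
Block 5 (11110): 4 ones → 1

01011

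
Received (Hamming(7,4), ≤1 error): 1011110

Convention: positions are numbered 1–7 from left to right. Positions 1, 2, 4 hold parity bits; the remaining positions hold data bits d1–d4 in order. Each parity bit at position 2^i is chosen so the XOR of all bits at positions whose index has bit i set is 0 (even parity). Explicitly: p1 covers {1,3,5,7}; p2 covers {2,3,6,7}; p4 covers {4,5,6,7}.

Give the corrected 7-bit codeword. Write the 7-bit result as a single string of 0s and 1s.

1011010

s1 (pos 1,3,5,7): 1⊕1⊕1⊕0 = 1
s2 (pos 2,3,6,7): 0⊕1⊕1⊕0 = 0
s4 (pos 4,5,6,7): 1⊕1⊕1⊕0 = 1
Syndrome s4…s1 = 101 → error at position 5.
Flip position 5: 1011110 → 1011010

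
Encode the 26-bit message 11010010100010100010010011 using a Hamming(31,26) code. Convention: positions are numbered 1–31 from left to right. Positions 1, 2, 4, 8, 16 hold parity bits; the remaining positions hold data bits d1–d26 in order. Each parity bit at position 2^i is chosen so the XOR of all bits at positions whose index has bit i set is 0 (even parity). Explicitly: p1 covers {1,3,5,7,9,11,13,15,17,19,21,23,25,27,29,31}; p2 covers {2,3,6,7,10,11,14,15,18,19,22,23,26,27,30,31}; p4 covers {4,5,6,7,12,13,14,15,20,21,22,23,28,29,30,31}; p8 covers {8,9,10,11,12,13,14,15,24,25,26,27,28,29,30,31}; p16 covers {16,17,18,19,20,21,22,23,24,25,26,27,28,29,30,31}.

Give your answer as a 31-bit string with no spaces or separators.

1110101000101000010100010010011

Place data at non-parity positions: p1 p2 1 p4 1 0 1 p8 0 0 1 0 1 0 0 p16 0 1 0 1 0 0 0 1 0 0 1 0 0 1 1
p1 (pos 1,3,5,7,9,11,13,15,17,19,21,23,25,27,29,31): XOR of data positions = 1⊕1⊕1⊕0⊕1⊕1⊕0⊕0⊕0⊕0⊕0⊕0⊕1⊕0⊕1 = 1
p2 (pos 2,3,6,7,10,11,14,15,18,19,22,23,26,27,30,31): XOR of data positions = 1⊕0⊕1⊕0⊕1⊕0⊕0⊕1⊕0⊕0⊕0⊕0⊕1⊕1⊕1 = 1
p4 (pos 4,5,6,7,12,13,14,15,20,21,22,23,28,29,30,31): XOR of data positions = 1⊕0⊕1⊕0⊕1⊕0⊕0⊕1⊕0⊕0⊕0⊕0⊕0⊕1⊕1 = 0
p8 (pos 8,9,10,11,12,13,14,15,24,25,26,27,28,29,30,31): XOR of data positions = 0⊕0⊕1⊕0⊕1⊕0⊕0⊕1⊕0⊕0⊕1⊕0⊕0⊕1⊕1 = 0
p16 (pos 16,17,18,19,20,21,22,23,24,25,26,27,28,29,30,31): XOR of data positions = 0⊕1⊕0⊕1⊕0⊕0⊕0⊕1⊕0⊕0⊕1⊕0⊕0⊕1⊕1 = 0
Codeword: 1110101000101000010100010010011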